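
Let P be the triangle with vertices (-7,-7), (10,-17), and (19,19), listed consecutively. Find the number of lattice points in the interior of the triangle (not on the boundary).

334

The shoelace formula gives twice the area as |[(-7)·(-17) − 10·(-7)] + [10·19 − 19·(-17)] + [19·(-7) − (-7)·19]| = 702, so the area is 351.
The number of boundary lattice points is Σ gcd(|Δx|,|Δy|) = gcd(17,10) + gcd(9,36) + gcd(26,26) = 1+9+26 = 36.
Pick's theorem gives I = A − B/2 + 1 = 351 − 36/2 + 1 = 334.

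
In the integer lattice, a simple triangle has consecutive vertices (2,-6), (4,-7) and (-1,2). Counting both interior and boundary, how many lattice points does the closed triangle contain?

9

The shoelace formula gives twice the area as |[2·(-7) − 4·(-6)] + [4·2 − (-1)·(-7)] + [(-1)·(-6) − 2·2]| = 13, so the area is 13/2.
Along each edge there are gcd(|Δx|,|Δy|)+1 lattice points, so counting each shared vertex once the boundary has gcd(2,1) + gcd(5,9) + gcd(3,8) = 1+1+1 = 3.
Pick's theorem gives I = A − B/2 + 1 = 13/2 − 3/2 + 1 = 6, so the closed region contains I + B = 6 + 3 = 9 lattice points.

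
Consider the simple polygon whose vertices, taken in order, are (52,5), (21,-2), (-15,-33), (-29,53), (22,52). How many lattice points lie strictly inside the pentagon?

By the shoelace formula, twice the signed area is |[52·(-2) − 21·5] + [21·(-33) − (-15)·(-2)] + [(-15)·53 − (-29)·(-33)] + [(-29)·52 − 22·53] + [22·5 − 52·52]| = 7952, so the area is 3976.
The number of boundary lattice points is Σ gcd(|Δx|,|Δy|) = gcd(31,7) + gcd(36,31) + gcd(14,86) + gcd(51,1) + gcd(30,47) = 1+1+2+1+1 = 6.
By Pick's theorem A = I + B/2 − 1, so I = 3976 − 6/2 + 1 = 3974.

3974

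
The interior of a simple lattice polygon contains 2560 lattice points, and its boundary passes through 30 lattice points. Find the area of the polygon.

Pick's theorem states A = I + B/2 − 1, so A = 2560 + 30/2 − 1 = 2574.

2574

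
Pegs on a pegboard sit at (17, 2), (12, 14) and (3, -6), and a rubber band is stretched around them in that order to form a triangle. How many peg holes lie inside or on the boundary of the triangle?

By the shoelace formula, twice the signed area is |[17·14 − 12·2] + [12·(-6) − 3·14] + [3·2 − 17·(-6)]| = 208, so the area is 104.
Along each edge there are gcd(|Δx|,|Δy|)+1 lattice points, so counting each shared vertex once the boundary has gcd(5,12) + gcd(9,20) + gcd(14,8) = 1+1+2 = 4.
Pick's theorem gives I = A − B/2 + 1 = 104 − 4/2 + 1 = 103, so the closed region contains I + B = 103 + 4 = 107 lattice points.

107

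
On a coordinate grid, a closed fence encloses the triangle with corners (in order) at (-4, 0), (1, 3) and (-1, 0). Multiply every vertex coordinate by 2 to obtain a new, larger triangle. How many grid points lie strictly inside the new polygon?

Using the shoelace formula, 2A = |((-4)·3 − 1·0) + (1·0 − (-1)·3) + ((-1)·0 − (-4)·0)| = 9, so the area is 4.5.
Along each edge there are gcd(|Δx|,|Δy|)+1 lattice points, so counting each shared vertex once the boundary has gcd(5,3) + gcd(2,3) + gcd(3,0) = 1+1+3 = 5.
Scaling by 2 multiplies the area by 2² = 4 (so the new area is 18) and multiplies the boundary lattice-point count by 2, giving 10.
By Pick's theorem, the interior count of the dilated polygon is 18 − 10/2 + 1 = 14.

14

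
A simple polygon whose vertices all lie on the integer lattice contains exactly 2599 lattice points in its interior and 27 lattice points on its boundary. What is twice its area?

5223

By Pick's theorem, A = I + B/2 − 1 = 2599 + 27/2 − 1 = 5223/2.
Hence 2A = 5223.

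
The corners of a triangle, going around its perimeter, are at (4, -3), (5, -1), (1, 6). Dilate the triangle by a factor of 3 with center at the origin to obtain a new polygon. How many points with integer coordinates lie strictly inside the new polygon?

61

Using the shoelace formula, 2A = |(4·(-1) − 5·(-3)) + (5·6 − 1·(-1)) + (1·(-3) − 4·6)| = 15, so the area is 7.5.
Summing gcd(|Δx|,|Δy|) over the edges gives the boundary count: gcd(1,2) + gcd(4,7) + gcd(3,9) = 1+1+3 = 5.
Scaling by 3 multiplies the area by 3² = 9 (so the new area is 67.5) and multiplies the boundary lattice-point count by 3, giving 15.
By Pick's theorem, the interior count of the dilated polygon is 67.5 − 15/2 + 1 = 61.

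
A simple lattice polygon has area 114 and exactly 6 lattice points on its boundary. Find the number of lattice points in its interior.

112

From Pick's theorem, I = A − B/2 + 1 = 114 − 6/2 + 1 = 112.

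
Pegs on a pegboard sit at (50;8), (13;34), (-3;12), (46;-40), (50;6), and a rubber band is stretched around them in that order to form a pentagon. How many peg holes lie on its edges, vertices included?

Summing gcd(|Δx|,|Δy|) over the edges gives the boundary count: gcd(37,26) + gcd(16,22) + gcd(49,52) + gcd(4,46) + gcd(0,2) = 1+2+1+2+2 = 8.

8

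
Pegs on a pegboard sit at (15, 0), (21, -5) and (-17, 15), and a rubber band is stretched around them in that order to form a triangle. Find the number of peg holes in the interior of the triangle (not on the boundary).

By the shoelace formula, twice the signed area is |(15·(-5) − 21·0) + (21·15 − (-17)·(-5)) + ((-17)·0 − 15·15)| = 70, so the area is 35.
Along each edge there are gcd(|Δx|,|Δy|)+1 lattice points, so counting each shared vertex once the boundary has gcd(6,5) + gcd(38,20) + gcd(32,15) = 1+2+1 = 4.
By Pick's theorem A = I + B/2 − 1, so I = 35 − 4/2 + 1 = 34.

34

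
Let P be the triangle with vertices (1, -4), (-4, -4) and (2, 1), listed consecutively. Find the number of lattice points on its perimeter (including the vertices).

7

The number of boundary lattice points is Σ gcd(|Δx|,|Δy|) = gcd(5,0) + gcd(6,5) + gcd(1,5) = 5+1+1 = 7.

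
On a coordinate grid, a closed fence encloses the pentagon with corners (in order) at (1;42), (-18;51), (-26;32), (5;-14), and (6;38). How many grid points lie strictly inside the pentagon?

The shoelace formula gives twice the area as |(1·51 − (-18)·42) + ((-18)·32 − (-26)·51) + ((-26)·(-14) − 5·32) + (5·38 − 6·(-14)) + (6·42 − 1·38)| = 2249, so the area is 1124.5.
Along each edge there are gcd(|Δx|,|Δy|)+1 lattice points, so counting each shared vertex once the boundary has gcd(19,9) + gcd(8,19) + gcd(31,46) + gcd(1,52) + gcd(5,4) = 1+1+1+1+1 = 5.
By Pick's theorem A = I + B/2 − 1, so I = 1124.5 − 5/2 + 1 = 1123.

1123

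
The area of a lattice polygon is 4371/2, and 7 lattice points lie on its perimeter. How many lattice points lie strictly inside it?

From Pick's theorem, I = A − B/2 + 1 = 4371/2 − 7/2 + 1 = 2183.

2183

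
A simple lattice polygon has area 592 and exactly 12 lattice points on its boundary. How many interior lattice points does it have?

Pick's theorem A = I + B/2 − 1 rearranges to I = A − B/2 + 1 = 592 − 12/2 + 1 = 587.

587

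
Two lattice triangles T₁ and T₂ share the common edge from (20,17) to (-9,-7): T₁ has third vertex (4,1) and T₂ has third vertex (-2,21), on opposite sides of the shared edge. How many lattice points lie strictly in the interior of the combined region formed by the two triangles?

350

The union is the simple quadrilateral with vertices (20,17), (4,1), (-9,-7), (-2,21) in order.
By the shoelace formula, twice the signed area is |(20·1 − 4·17) + (4·(-7) − (-9)·1) + ((-9)·21 − (-2)·(-7)) + ((-2)·17 − 20·21)| = 724, so the area is 362.
Along each edge there are gcd(|Δx|,|Δy|)+1 lattice points, so counting each shared vertex once the boundary has gcd(16,16) + gcd(13,8) + gcd(7,28) + gcd(22,4) = 16+1+7+2 = 26.
By Pick's theorem I = A − B/2 + 1 = 362 − 26/2 + 1 = 350.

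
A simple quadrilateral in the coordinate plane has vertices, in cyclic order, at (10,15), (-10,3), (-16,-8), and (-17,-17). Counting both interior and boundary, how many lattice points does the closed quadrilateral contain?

184

Using the shoelace formula, 2A = |(10·3 − (-10)·15) + ((-10)·(-8) − (-16)·3) + ((-16)·(-17) − (-17)·(-8)) + ((-17)·15 − 10·(-17))| = 359, so the area is 359/2.
Summing gcd(|Δx|,|Δy|) over the edges gives the boundary count: gcd(20,12) + gcd(6,11) + gcd(1,9) + gcd(27,32) = 4+1+1+1 = 7.
Pick's theorem gives I = A − B/2 + 1 = 359/2 − 7/2 + 1 = 177, so the closed region contains I + B = 177 + 7 = 184 lattice points.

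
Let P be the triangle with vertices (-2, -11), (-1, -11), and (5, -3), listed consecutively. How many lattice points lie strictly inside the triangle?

3

Using the shoelace formula, 2A = |((-2)·(-11) − (-1)·(-11)) + ((-1)·(-3) − 5·(-11)) + (5·(-11) − (-2)·(-3))| = 8, so the area is 4.
Summing gcd(|Δx|,|Δy|) over the edges gives the boundary count: gcd(1,0) + gcd(6,8) + gcd(7,8) = 1+2+1 = 4.
By Pick's theorem A = I + B/2 − 1, so I = 4 − 4/2 + 1 = 3.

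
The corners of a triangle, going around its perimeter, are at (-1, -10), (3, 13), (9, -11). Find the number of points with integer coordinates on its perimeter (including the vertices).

Summing gcd(|Δx|,|Δy|) over the edges gives the boundary count: gcd(4,23) + gcd(6,24) + gcd(10,1) = 1+6+1 = 8.

8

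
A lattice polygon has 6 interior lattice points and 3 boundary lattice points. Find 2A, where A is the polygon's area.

By Pick's theorem, A = I + B/2 − 1 = 6 + 3/2 − 1 = 13/2.
Hence 2A = 13.

13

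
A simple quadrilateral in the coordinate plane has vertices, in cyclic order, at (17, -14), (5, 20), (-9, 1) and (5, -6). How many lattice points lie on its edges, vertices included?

Summing gcd(|Δx|,|Δy|) over the edges gives the boundary count: gcd(12,34) + gcd(14,19) + gcd(14,7) + gcd(12,8) = 2+1+7+4 = 14.

14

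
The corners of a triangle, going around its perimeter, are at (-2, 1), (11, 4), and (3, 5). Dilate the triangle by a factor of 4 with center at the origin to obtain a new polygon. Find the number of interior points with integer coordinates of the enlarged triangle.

By the shoelace formula, twice the signed area is |[(-2)·4 − 11·1] + [11·5 − 3·4] + [3·1 − (-2)·5]| = 37, so the area is 18.5.
Along each edge there are gcd(|Δx|,|Δy|)+1 lattice points, so counting each shared vertex once the boundary has gcd(13,3) + gcd(8,1) + gcd(5,4) = 1+1+1 = 3.
Scaling by 4 multiplies the area by 4² = 16 (so the new area is 296) and multiplies the boundary lattice-point count by 4, giving 12.
By Pick's theorem, the interior count of the dilated polygon is 296 − 12/2 + 1 = 291.

291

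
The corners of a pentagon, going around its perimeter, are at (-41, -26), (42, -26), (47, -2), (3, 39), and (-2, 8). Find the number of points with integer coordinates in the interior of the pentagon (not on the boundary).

Using the shoelace formula, 2A = |((-41)·(-26) − 42·(-26)) + (42·(-2) − 47·(-26)) + (47·39 − 3·(-2)) + (3·8 − (-2)·39) + ((-2)·(-26) − (-41)·8)| = 5617, so the area is 5617/2.
The number of boundary lattice points is Σ gcd(|Δx|,|Δy|) = gcd(83,0) + gcd(5,24) + gcd(44,41) + gcd(5,31) + gcd(39,34) = 83+1+1+1+1 = 87.
By Pick's theorem A = I + B/2 − 1, so I = 5617/2 − 87/2 + 1 = 2766.

2766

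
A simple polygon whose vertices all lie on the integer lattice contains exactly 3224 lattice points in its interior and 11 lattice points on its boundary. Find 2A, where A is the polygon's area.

6457

Pick's theorem states A = I + B/2 − 1, so A = 3224 + 11/2 − 1 = 6457/2.
Hence 2A = 6457.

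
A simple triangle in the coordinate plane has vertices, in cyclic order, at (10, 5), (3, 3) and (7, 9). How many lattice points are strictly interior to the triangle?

16

Using the shoelace formula, 2A = |(10·3 − 3·5) + (3·9 − 7·3) + (7·5 − 10·9)| = 34, so the area is 17.
The number of boundary lattice points is Σ gcd(|Δx|,|Δy|) = gcd(7,2) + gcd(4,6) + gcd(3,4) = 1+2+1 = 4.
By Pick's theorem A = I + B/2 − 1, so I = 17 − 4/2 + 1 = 16.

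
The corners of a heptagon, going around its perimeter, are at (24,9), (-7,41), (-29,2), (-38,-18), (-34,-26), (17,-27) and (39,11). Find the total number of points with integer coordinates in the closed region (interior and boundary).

2948

Using the shoelace formula, 2A = |(24·41 − (-7)·9) + ((-7)·2 − (-29)·41) + ((-29)·(-18) − (-38)·2) + ((-38)·(-26) − (-34)·(-18)) + ((-34)·(-27) − 17·(-26)) + (17·11 − 39·(-27)) + (39·9 − 24·11)| = 5883, so the area is 5883/2.
Summing gcd(|Δx|,|Δy|) over the edges gives the boundary count: gcd(31,32) + gcd(22,39) + gcd(9,20) + gcd(4,8) + gcd(51,1) + gcd(22,38) + gcd(15,2) = 1+1+1+4+1+2+1 = 11.
Pick's theorem gives I = A − B/2 + 1 = 5883/2 − 11/2 + 1 = 2937, so the closed region contains I + B = 2937 + 11 = 2948 lattice points.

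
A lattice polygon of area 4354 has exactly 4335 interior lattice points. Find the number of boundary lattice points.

40

Pick's theorem gives A = I + B/2 − 1, so B = 2(A − I + 1) = 2(4354 − 4335 + 1) = 40.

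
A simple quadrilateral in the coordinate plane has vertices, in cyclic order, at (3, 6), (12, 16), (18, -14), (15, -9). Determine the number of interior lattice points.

The shoelace formula gives twice the area as |[3·16 − 12·6] + [12·(-14) − 18·16] + [18·(-9) − 15·(-14)] + [15·6 − 3·(-9)]| = 315, so the area is 157.5.
The number of boundary lattice points is Σ gcd(|Δx|,|Δy|) = gcd(9,10) + gcd(6,30) + gcd(3,5) + gcd(12,15) = 1+6+1+3 = 11.
Pick's theorem gives I = A − B/2 + 1 = 157.5 − 11/2 + 1 = 153.

153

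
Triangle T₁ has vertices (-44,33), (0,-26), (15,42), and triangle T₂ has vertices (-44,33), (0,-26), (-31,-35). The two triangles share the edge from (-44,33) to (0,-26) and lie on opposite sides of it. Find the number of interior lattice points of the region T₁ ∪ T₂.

The union is the simple quadrilateral with vertices (-44,33), (15,42), (0,-26), (-31,-35) in order.
The shoelace formula gives twice the area as |((-44)·42 − 15·33) + (15·(-26) − 0·42) + (0·(-35) − (-31)·(-26)) + ((-31)·33 − (-44)·(-35))| = 6102, so the area is 3051.
Along each edge there are gcd(|Δx|,|Δy|)+1 lattice points, so counting each shared vertex once the boundary has gcd(59,9) + gcd(15,68) + gcd(31,9) + gcd(13,68) = 1+1+1+1 = 4.
By Pick's theorem I = A − B/2 + 1 = 3051 − 4/2 + 1 = 3050.

3050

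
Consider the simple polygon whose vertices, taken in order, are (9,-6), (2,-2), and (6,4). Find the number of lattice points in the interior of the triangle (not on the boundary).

28

The shoelace formula gives twice the area as |[9·(-2) − 2·(-6)] + [2·4 − 6·(-2)] + [6·(-6) − 9·4]| = 58, so the area is 29.
Summing gcd(|Δx|,|Δy|) over the edges gives the boundary count: gcd(7,4) + gcd(4,6) + gcd(3,10) = 1+2+1 = 4.
By Pick's theorem A = I + B/2 − 1, so I = 29 − 4/2 + 1 = 28.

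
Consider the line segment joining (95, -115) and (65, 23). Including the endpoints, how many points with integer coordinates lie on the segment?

7

The number of lattice points on a segment between lattice points is gcd(|Δx|,|Δy|) + 1 = gcd(30,138) + 1 = 6 + 1 = 7.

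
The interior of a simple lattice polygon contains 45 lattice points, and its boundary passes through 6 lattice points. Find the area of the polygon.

Pick's theorem states A = I + B/2 − 1, so A = 45 + 6/2 − 1 = 47.

47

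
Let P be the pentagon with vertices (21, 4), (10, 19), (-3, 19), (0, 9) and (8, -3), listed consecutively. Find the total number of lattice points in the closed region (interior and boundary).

312

Using the shoelace formula, 2A = |[21·19 − 10·4] + [10·19 − (-3)·19] + [(-3)·9 − 0·19] + [0·(-3) − 8·9] + [8·4 − 21·(-3)]| = 602, so the area is 301.
The number of boundary lattice points is Σ gcd(|Δx|,|Δy|) = gcd(11,15) + gcd(13,0) + gcd(3,10) + gcd(8,12) + gcd(13,7) = 1+13+1+4+1 = 20.
Pick's theorem gives I = A − B/2 + 1 = 301 − 20/2 + 1 = 292, so the closed region contains I + B = 292 + 20 = 312 lattice points.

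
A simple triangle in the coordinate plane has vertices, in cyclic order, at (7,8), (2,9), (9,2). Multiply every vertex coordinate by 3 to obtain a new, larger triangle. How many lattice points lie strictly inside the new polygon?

112

By the shoelace formula, twice the signed area is |[7·9 − 2·8] + [2·2 − 9·9] + [9·8 − 7·2]| = 28, so the area is 14.
Summing gcd(|Δx|,|Δy|) over the edges gives the boundary count: gcd(5,1) + gcd(7,7) + gcd(2,6) = 1+7+2 = 10.
Scaling by 3 multiplies the area by 3² = 9 (so the new area is 126) and multiplies the boundary lattice-point count by 3, giving 30.
By Pick's theorem, the interior count of the dilated polygon is 126 − 30/2 + 1 = 112.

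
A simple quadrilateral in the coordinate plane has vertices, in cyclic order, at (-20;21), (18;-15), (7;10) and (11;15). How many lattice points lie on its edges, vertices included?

Along each edge there are gcd(|Δx|,|Δy|)+1 lattice points, so counting each shared vertex once the boundary has gcd(38,36) + gcd(11,25) + gcd(4,5) + gcd(31,6) = 2+1+1+1 = 5.

5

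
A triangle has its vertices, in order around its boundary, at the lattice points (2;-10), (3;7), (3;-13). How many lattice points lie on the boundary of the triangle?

22

Summing gcd(|Δx|,|Δy|) over the edges gives the boundary count: gcd(1,17) + gcd(0,20) + gcd(1,3) = 1+20+1 = 22.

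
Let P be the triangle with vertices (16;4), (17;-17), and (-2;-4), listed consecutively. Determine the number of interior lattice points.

The shoelace formula gives twice the area as |(16·(-17) − 17·4) + (17·(-4) − (-2)·(-17)) + ((-2)·4 − 16·(-4))| = 386, so the area is 193.
The number of boundary lattice points is Σ gcd(|Δx|,|Δy|) = gcd(1,21) + gcd(19,13) + gcd(18,8) = 1+1+2 = 4.
Pick's theorem gives I = A − B/2 + 1 = 193 − 4/2 + 1 = 192.

192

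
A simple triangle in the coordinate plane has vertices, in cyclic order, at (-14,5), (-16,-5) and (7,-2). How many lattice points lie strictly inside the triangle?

Using the shoelace formula, 2A = |((-14)·(-5) − (-16)·5) + ((-16)·(-2) − 7·(-5)) + (7·5 − (-14)·(-2))| = 224, so the area is 112.
Summing gcd(|Δx|,|Δy|) over the edges gives the boundary count: gcd(2,10) + gcd(23,3) + gcd(21,7) = 2+1+7 = 10.
By Pick's theorem A = I + B/2 − 1, so I = 112 − 10/2 + 1 = 108.

108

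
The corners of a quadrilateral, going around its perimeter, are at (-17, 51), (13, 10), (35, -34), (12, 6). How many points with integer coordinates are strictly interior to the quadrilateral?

Using the shoelace formula, 2A = |[(-17)·10 − 13·51] + [13·(-34) − 35·10] + [35·6 − 12·(-34)] + [12·51 − (-17)·6]| = 293, so the area is 293/2.
The number of boundary lattice points is Σ gcd(|Δx|,|Δy|) = gcd(30,41) + gcd(22,44) + gcd(23,40) + gcd(29,45) = 1+22+1+1 = 25.
By Pick's theorem A = I + B/2 − 1, so I = 293/2 − 25/2 + 1 = 135.

135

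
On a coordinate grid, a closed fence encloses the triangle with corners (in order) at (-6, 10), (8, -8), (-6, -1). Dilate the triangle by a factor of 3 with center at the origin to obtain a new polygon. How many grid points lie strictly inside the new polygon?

664

Using the shoelace formula, 2A = |[(-6)·(-8) − 8·10] + [8·(-1) − (-6)·(-8)] + [(-6)·10 − (-6)·(-1)]| = 154, so the area is 77.
Along each edge there are gcd(|Δx|,|Δy|)+1 lattice points, so counting each shared vertex once the boundary has gcd(14,18) + gcd(14,7) + gcd(0,11) = 2+7+11 = 20.
Scaling by 3 multiplies the area by 3² = 9 (so the new area is 693) and multiplies the boundary lattice-point count by 3, giving 60.
By Pick's theorem, the interior count of the dilated polygon is 693 − 60/2 + 1 = 664.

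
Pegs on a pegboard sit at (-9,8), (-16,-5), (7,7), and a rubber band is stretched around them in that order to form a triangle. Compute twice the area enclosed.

Using the shoelace formula, 2A = |((-9)·(-5) − (-16)·8) + ((-16)·7 − 7·(-5)) + (7·8 − (-9)·7)| = 215, so the area is 107.5.

215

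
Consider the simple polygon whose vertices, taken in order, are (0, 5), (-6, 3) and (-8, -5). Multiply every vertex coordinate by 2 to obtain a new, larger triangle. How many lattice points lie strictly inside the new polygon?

83

By the shoelace formula, twice the signed area is |[0·3 − (-6)·5] + [(-6)·(-5) − (-8)·3] + [(-8)·5 − 0·(-5)]| = 44, so the area is 22.
The number of boundary lattice points is Σ gcd(|Δx|,|Δy|) = gcd(6,2) + gcd(2,8) + gcd(8,10) = 2+2+2 = 6.
Scaling by 2 multiplies the area by 2² = 4 (so the new area is 88) and multiplies the boundary lattice-point count by 2, giving 12.
By Pick's theorem, the interior count of the dilated polygon is 88 − 12/2 + 1 = 83.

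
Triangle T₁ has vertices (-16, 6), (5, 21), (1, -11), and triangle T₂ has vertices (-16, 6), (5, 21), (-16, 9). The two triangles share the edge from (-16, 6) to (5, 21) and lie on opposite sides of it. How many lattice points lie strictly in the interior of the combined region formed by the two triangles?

325

The union is the simple quadrilateral with vertices (-16, 6), (1, -11), (5, 21), (-16, 9) in order.
By the shoelace formula, twice the signed area is |((-16)·(-11) − 1·6) + (1·21 − 5·(-11)) + (5·9 − (-16)·21) + ((-16)·6 − (-16)·9)| = 675, so the area is 675/2.
The number of boundary lattice points is Σ gcd(|Δx|,|Δy|) = gcd(17,17) + gcd(4,32) + gcd(21,12) + gcd(0,3) = 17+4+3+3 = 27.
By Pick's theorem I = A − B/2 + 1 = 675/2 − 27/2 + 1 = 325.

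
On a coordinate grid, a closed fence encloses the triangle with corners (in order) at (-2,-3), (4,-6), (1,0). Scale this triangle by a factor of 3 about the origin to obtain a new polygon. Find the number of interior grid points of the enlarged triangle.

Using the shoelace formula, 2A = |((-2)·(-6) − 4·(-3)) + (4·0 − 1·(-6)) + (1·(-3) − (-2)·0)| = 27, so the area is 27/2.
Along each edge there are gcd(|Δx|,|Δy|)+1 lattice points, so counting each shared vertex once the boundary has gcd(6,3) + gcd(3,6) + gcd(3,3) = 3+3+3 = 9.
Scaling by 3 multiplies the area by 3² = 9 (so the new area is 243/2) and multiplies the boundary lattice-point count by 3, giving 27.
By Pick's theorem, the interior count of the dilated polygon is 243/2 − 27/2 + 1 = 109.

109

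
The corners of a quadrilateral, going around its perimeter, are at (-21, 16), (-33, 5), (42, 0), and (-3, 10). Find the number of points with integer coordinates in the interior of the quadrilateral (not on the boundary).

The shoelace formula gives twice the area as |((-21)·5 − (-33)·16) + ((-33)·0 − 42·5) + (42·10 − (-3)·0) + ((-3)·16 − (-21)·10)| = 795, so the area is 795/2.
Along each edge there are gcd(|Δx|,|Δy|)+1 lattice points, so counting each shared vertex once the boundary has gcd(12,11) + gcd(75,5) + gcd(45,10) + gcd(18,6) = 1+5+5+6 = 17.
Pick's theorem gives I = A − B/2 + 1 = 795/2 − 17/2 + 1 = 390.

390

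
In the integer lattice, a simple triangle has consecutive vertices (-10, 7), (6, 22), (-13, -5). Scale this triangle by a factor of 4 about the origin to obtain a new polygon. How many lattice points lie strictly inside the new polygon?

The shoelace formula gives twice the area as |[(-10)·22 − 6·7] + [6·(-5) − (-13)·22] + [(-13)·7 − (-10)·(-5)]| = 147, so the area is 73.5.
The number of boundary lattice points is Σ gcd(|Δx|,|Δy|) = gcd(16,15) + gcd(19,27) + gcd(3,12) = 1+1+3 = 5.
Scaling by 4 multiplies the area by 4² = 16 (so the new area is 1176) and multiplies the boundary lattice-point count by 4, giving 20.
By Pick's theorem, the interior count of the dilated polygon is 1176 − 20/2 + 1 = 1167.

1167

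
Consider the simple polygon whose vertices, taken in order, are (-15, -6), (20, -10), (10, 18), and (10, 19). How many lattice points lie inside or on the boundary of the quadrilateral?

498

By the shoelace formula, twice the signed area is |[(-15)·(-10) − 20·(-6)] + [20·18 − 10·(-10)] + [10·19 − 10·18] + [10·(-6) − (-15)·19]| = 965, so the area is 965/2.
The number of boundary lattice points is Σ gcd(|Δx|,|Δy|) = gcd(35,4) + gcd(10,28) + gcd(0,1) + gcd(25,25) = 1+2+1+25 = 29.
Pick's theorem gives I = A − B/2 + 1 = 965/2 − 29/2 + 1 = 469, so the closed region contains I + B = 469 + 29 = 498 lattice points.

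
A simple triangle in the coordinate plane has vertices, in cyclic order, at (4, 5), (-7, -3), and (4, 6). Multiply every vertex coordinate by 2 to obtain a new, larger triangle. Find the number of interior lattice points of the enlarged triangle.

The shoelace formula gives twice the area as |[4·(-3) − (-7)·5] + [(-7)·6 − 4·(-3)] + [4·5 − 4·6]| = 11, so the area is 11/2.
Along each edge there are gcd(|Δx|,|Δy|)+1 lattice points, so counting each shared vertex once the boundary has gcd(11,8) + gcd(11,9) + gcd(0,1) = 1+1+1 = 3.
Scaling by 2 multiplies the area by 2² = 4 (so the new area is 22) and multiplies the boundary lattice-point count by 2, giving 6.
By Pick's theorem, the interior count of the dilated polygon is 22 − 6/2 + 1 = 20.

20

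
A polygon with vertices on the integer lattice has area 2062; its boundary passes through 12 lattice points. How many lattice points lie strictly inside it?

Pick's theorem A = I + B/2 − 1 rearranges to I = A − B/2 + 1 = 2062 − 12/2 + 1 = 2057.

2057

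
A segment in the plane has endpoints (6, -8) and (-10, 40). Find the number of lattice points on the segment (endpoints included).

The number of lattice points on a segment between lattice points is gcd(|Δx|,|Δy|) + 1 = gcd(16,48) + 1 = 16 + 1 = 17.

17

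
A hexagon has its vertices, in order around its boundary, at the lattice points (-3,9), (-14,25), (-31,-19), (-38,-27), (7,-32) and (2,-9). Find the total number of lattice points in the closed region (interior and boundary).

1308

By the shoelace formula, twice the signed area is |((-3)·25 − (-14)·9) + ((-14)·(-19) − (-31)·25) + ((-31)·(-27) − (-38)·(-19)) + ((-38)·(-32) − 7·(-27)) + (7·(-9) − 2·(-32)) + (2·9 − (-3)·(-9))| = 2604, so the area is 1302.
Summing gcd(|Δx|,|Δy|) over the edges gives the boundary count: gcd(11,16) + gcd(17,44) + gcd(7,8) + gcd(45,5) + gcd(5,23) + gcd(5,18) = 1+1+1+5+1+1 = 10.
Pick's theorem gives I = A − B/2 + 1 = 1302 − 10/2 + 1 = 1298, so the closed region contains I + B = 1298 + 10 = 1308 lattice points.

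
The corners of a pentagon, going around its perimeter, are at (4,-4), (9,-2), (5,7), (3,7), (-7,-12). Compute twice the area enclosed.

204

The shoelace formula gives twice the area as |[4·(-2) − 9·(-4)] + [9·7 − 5·(-2)] + [5·7 − 3·7] + [3·(-12) − (-7)·7] + [(-7)·(-4) − 4·(-12)]| = 204, so the area is 102.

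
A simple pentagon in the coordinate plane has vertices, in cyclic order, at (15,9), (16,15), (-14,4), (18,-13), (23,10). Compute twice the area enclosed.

Using the shoelace formula, 2A = |[15·15 − 16·9] + [16·4 − (-14)·15] + [(-14)·(-13) − 18·4] + [18·10 − 23·(-13)] + [23·9 − 15·10]| = 1001, so the area is 1001/2.

1001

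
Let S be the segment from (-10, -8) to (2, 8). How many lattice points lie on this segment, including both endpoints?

5

The number of lattice points on a segment between lattice points is gcd(|Δx|,|Δy|) + 1 = gcd(12,16) + 1 = 4 + 1 = 5.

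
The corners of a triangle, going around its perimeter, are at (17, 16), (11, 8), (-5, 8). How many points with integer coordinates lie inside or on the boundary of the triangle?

75

Using the shoelace formula, 2A = |[17·8 − 11·16] + [11·8 − (-5)·8] + [(-5)·16 − 17·8]| = 128, so the area is 64.
Summing gcd(|Δx|,|Δy|) over the edges gives the boundary count: gcd(6,8) + gcd(16,0) + gcd(22,8) = 2+16+2 = 20.
Pick's theorem gives I = A − B/2 + 1 = 64 − 20/2 + 1 = 55, so the closed region contains I + B = 55 + 20 = 75 lattice points.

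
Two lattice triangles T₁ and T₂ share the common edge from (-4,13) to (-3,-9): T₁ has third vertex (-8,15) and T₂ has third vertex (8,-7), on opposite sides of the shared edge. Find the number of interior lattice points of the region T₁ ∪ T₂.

162

The union is the simple quadrilateral with vertices (-4,13), (-8,15), (-3,-9), (8,-7) in order.
Using the shoelace formula, 2A = |((-4)·15 − (-8)·13) + ((-8)·(-9) − (-3)·15) + ((-3)·(-7) − 8·(-9)) + (8·13 − (-4)·(-7))| = 330, so the area is 165.
Along each edge there are gcd(|Δx|,|Δy|)+1 lattice points, so counting each shared vertex once the boundary has gcd(4,2) + gcd(5,24) + gcd(11,2) + gcd(12,20) = 2+1+1+4 = 8.
By Pick's theorem I = A − B/2 + 1 = 165 − 8/2 + 1 = 162.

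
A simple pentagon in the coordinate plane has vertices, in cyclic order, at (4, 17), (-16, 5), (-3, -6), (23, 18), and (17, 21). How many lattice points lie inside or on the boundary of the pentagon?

By the shoelace formula, twice the signed area is |[4·5 − (-16)·17] + [(-16)·(-6) − (-3)·5] + [(-3)·18 − 23·(-6)] + [23·21 − 17·18] + [17·17 − 4·21]| = 869, so the area is 434.5.
The number of boundary lattice points is Σ gcd(|Δx|,|Δy|) = gcd(20,12) + gcd(13,11) + gcd(26,24) + gcd(6,3) + gcd(13,4) = 4+1+2+3+1 = 11.
Pick's theorem gives I = A − B/2 + 1 = 434.5 − 11/2 + 1 = 430, so the closed region contains I + B = 430 + 11 = 441 lattice points.

441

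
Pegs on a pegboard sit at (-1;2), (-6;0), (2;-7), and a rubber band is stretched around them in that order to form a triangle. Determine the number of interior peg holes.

By the shoelace formula, twice the signed area is |((-1)·0 − (-6)·2) + ((-6)·(-7) − 2·0) + (2·2 − (-1)·(-7))| = 51, so the area is 25.5.
Along each edge there are gcd(|Δx|,|Δy|)+1 lattice points, so counting each shared vertex once the boundary has gcd(5,2) + gcd(8,7) + gcd(3,9) = 1+1+3 = 5.
Pick's theorem gives I = A − B/2 + 1 = 25.5 − 5/2 + 1 = 24.

24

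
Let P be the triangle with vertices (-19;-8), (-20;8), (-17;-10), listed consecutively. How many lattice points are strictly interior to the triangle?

13

Using the shoelace formula, 2A = |((-19)·8 − (-20)·(-8)) + ((-20)·(-10) − (-17)·8) + ((-17)·(-8) − (-19)·(-10))| = 30, so the area is 15.
Along each edge there are gcd(|Δx|,|Δy|)+1 lattice points, so counting each shared vertex once the boundary has gcd(1,16) + gcd(3,18) + gcd(2,2) = 1+3+2 = 6.
By Pick's theorem A = I + B/2 − 1, so I = 15 − 6/2 + 1 = 13.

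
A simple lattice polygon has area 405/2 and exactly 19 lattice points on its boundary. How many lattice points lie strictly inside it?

Pick's theorem A = I + B/2 − 1 rearranges to I = A − B/2 + 1 = 405/2 − 19/2 + 1 = 194.

194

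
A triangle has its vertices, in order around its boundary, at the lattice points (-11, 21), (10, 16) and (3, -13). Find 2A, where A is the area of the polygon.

Using the shoelace formula, 2A = |[(-11)·16 − 10·21] + [10·(-13) − 3·16] + [3·21 − (-11)·(-13)]| = 644, so the area is 322.

644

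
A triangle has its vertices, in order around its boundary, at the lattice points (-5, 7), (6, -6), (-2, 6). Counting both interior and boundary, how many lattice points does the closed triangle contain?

18

Using the shoelace formula, 2A = |((-5)·(-6) − 6·7) + (6·6 − (-2)·(-6)) + ((-2)·7 − (-5)·6)| = 28, so the area is 14.
Along each edge there are gcd(|Δx|,|Δy|)+1 lattice points, so counting each shared vertex once the boundary has gcd(11,13) + gcd(8,12) + gcd(3,1) = 1+4+1 = 6.
Pick's theorem gives I = A − B/2 + 1 = 14 − 6/2 + 1 = 12, so the closed region contains I + B = 12 + 6 = 18 lattice points.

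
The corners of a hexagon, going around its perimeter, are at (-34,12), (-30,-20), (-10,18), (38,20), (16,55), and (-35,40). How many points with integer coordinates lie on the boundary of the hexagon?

Along each edge there are gcd(|Δx|,|Δy|)+1 lattice points, so counting each shared vertex once the boundary has gcd(4,32) + gcd(20,38) + gcd(48,2) + gcd(22,35) + gcd(51,15) + gcd(1,28) = 4+2+2+1+3+1 = 13.

13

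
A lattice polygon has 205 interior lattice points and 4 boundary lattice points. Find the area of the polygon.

206

By Pick's theorem, A = I + B/2 − 1 = 205 + 4/2 − 1 = 206.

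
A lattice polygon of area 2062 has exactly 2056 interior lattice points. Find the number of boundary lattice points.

14

Pick's theorem gives A = I + B/2 − 1, so B = 2(A − I + 1) = 2(2062 − 2056 + 1) = 14.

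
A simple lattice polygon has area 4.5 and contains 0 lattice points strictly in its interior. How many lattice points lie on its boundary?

Pick's theorem gives A = I + B/2 − 1, so B = 2(A − I + 1) = 2(4.5 − 0 + 1) = 11.

11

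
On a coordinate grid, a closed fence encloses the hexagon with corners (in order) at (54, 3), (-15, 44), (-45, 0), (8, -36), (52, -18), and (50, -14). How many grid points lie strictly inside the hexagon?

4410

The shoelace formula gives twice the area as |(54·44 − (-15)·3) + ((-15)·0 − (-45)·44) + ((-45)·(-36) − 8·0) + (8·(-18) − 52·(-36)) + (52·(-14) − 50·(-18)) + (50·3 − 54·(-14))| = 8827, so the area is 4413.5.
Along each edge there are gcd(|Δx|,|Δy|)+1 lattice points, so counting each shared vertex once the boundary has gcd(69,41) + gcd(30,44) + gcd(53,36) + gcd(44,18) + gcd(2,4) + gcd(4,17) = 1+2+1+2+2+1 = 9.
By Pick's theorem A = I + B/2 − 1, so I = 4413.5 − 9/2 + 1 = 4410.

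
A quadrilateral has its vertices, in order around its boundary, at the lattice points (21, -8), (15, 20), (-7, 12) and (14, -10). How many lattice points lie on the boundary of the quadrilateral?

6

Summing gcd(|Δx|,|Δy|) over the edges gives the boundary count: gcd(6,28) + gcd(22,8) + gcd(21,22) + gcd(7,2) = 2+2+1+1 = 6.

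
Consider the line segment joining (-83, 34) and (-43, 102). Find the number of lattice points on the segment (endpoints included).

5

The number of lattice points on a segment between lattice points is gcd(|Δx|,|Δy|) + 1 = gcd(40,68) + 1 = 4 + 1 = 5.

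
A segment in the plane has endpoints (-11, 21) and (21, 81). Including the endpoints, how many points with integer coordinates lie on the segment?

The number of lattice points on a segment between lattice points is gcd(|Δx|,|Δy|) + 1 = gcd(32,60) + 1 = 4 + 1 = 5.

5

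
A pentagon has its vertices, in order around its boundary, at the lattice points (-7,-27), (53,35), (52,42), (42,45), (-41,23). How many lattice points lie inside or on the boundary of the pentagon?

By the shoelace formula, twice the signed area is |[(-7)·35 − 53·(-27)] + [53·42 − 52·35] + [52·45 − 42·42] + [42·23 − (-41)·45] + [(-41)·(-27) − (-7)·23]| = 6247, so the area is 6247/2.
Summing gcd(|Δx|,|Δy|) over the edges gives the boundary count: gcd(60,62) + gcd(1,7) + gcd(10,3) + gcd(83,22) + gcd(34,50) = 2+1+1+1+2 = 7.
Pick's theorem gives I = A − B/2 + 1 = 6247/2 − 7/2 + 1 = 3121, so the closed region contains I + B = 3121 + 7 = 3128 lattice points.

3128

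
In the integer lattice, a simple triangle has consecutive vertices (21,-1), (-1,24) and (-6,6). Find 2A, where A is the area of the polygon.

521

Using the shoelace formula, 2A = |(21·24 − (-1)·(-1)) + ((-1)·6 − (-6)·24) + ((-6)·(-1) − 21·6)| = 521, so the area is 260.5.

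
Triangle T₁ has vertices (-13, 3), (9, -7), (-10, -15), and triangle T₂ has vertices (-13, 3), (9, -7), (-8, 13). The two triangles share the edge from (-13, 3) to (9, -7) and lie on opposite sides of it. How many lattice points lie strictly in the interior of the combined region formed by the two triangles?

The union is the simple quadrilateral with vertices (-13, 3), (-10, -15), (9, -7), (-8, 13) in order.
By the shoelace formula, twice the signed area is |[(-13)·(-15) − (-10)·3] + [(-10)·(-7) − 9·(-15)] + [9·13 − (-8)·(-7)] + [(-8)·3 − (-13)·13]| = 636, so the area is 318.
The number of boundary lattice points is Σ gcd(|Δx|,|Δy|) = gcd(3,18) + gcd(19,8) + gcd(17,20) + gcd(5,10) = 3+1+1+5 = 10.
By Pick's theorem I = A − B/2 + 1 = 318 − 10/2 + 1 = 314.

314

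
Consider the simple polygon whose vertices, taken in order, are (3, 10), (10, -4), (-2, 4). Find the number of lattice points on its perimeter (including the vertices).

12

Summing gcd(|Δx|,|Δy|) over the edges gives the boundary count: gcd(7,14) + gcd(12,8) + gcd(5,6) = 7+4+1 = 12.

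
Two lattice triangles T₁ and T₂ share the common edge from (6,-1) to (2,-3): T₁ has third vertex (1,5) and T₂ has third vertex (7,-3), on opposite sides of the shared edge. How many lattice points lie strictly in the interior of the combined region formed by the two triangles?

The union is the simple quadrilateral with vertices (6,-1), (1,5), (2,-3), (7,-3) in order.
The shoelace formula gives twice the area as |[6·5 − 1·(-1)] + [1·(-3) − 2·5] + [2·(-3) − 7·(-3)] + [7·(-1) − 6·(-3)]| = 44, so the area is 22.
Summing gcd(|Δx|,|Δy|) over the edges gives the boundary count: gcd(5,6) + gcd(1,8) + gcd(5,0) + gcd(1,2) = 1+1+5+1 = 8.
By Pick's theorem I = A − B/2 + 1 = 22 − 8/2 + 1 = 19.

19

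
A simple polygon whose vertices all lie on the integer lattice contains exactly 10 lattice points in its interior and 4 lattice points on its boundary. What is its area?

11

Pick's theorem states A = I + B/2 − 1, so A = 10 + 4/2 − 1 = 11.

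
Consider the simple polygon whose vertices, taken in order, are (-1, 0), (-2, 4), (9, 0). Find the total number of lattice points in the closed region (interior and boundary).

27

Using the shoelace formula, 2A = |((-1)·4 − (-2)·0) + ((-2)·0 − 9·4) + (9·0 − (-1)·0)| = 40, so the area is 20.
Summing gcd(|Δx|,|Δy|) over the edges gives the boundary count: gcd(1,4) + gcd(11,4) + gcd(10,0) = 1+1+10 = 12.
Pick's theorem gives I = A − B/2 + 1 = 20 − 12/2 + 1 = 15, so the closed region contains I + B = 15 + 12 = 27 lattice points.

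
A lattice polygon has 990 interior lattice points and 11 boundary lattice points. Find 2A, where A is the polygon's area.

Pick's theorem states A = I + B/2 − 1, so A = 990 + 11/2 − 1 = 1989/2.
Hence 2A = 1989.

1989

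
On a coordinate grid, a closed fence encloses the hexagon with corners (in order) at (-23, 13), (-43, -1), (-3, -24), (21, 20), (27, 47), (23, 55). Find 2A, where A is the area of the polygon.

By the shoelace formula, twice the signed area is |((-23)·(-1) − (-43)·13) + ((-43)·(-24) − (-3)·(-1)) + ((-3)·20 − 21·(-24)) + (21·47 − 27·20) + (27·55 − 23·47) + (23·13 − (-23)·55)| = 4470, so the area is 2235.

4470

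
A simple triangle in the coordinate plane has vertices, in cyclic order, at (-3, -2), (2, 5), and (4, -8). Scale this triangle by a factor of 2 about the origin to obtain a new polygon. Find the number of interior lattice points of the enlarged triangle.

156

The shoelace formula gives twice the area as |[(-3)·5 − 2·(-2)] + [2·(-8) − 4·5] + [4·(-2) − (-3)·(-8)]| = 79, so the area is 79/2.
Along each edge there are gcd(|Δx|,|Δy|)+1 lattice points, so counting each shared vertex once the boundary has gcd(5,7) + gcd(2,13) + gcd(7,6) = 1+1+1 = 3.
Scaling by 2 multiplies the area by 2² = 4 (so the new area is 158) and multiplies the boundary lattice-point count by 2, giving 6.
By Pick's theorem, the interior count of the dilated polygon is 158 − 6/2 + 1 = 156.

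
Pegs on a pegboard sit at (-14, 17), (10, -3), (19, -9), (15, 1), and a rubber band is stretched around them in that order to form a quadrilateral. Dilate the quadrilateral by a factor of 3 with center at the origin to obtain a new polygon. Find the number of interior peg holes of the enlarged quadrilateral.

1165

By the shoelace formula, twice the signed area is |[(-14)·(-3) − 10·17] + [10·(-9) − 19·(-3)] + [19·1 − 15·(-9)] + [15·17 − (-14)·1]| = 262, so the area is 131.
The number of boundary lattice points is Σ gcd(|Δx|,|Δy|) = gcd(24,20) + gcd(9,6) + gcd(4,10) + gcd(29,16) = 4+3+2+1 = 10.
Scaling by 3 multiplies the area by 3² = 9 (so the new area is 1179) and multiplies the boundary lattice-point count by 3, giving 30.
By Pick's theorem, the interior count of the dilated polygon is 1179 − 30/2 + 1 = 1165.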